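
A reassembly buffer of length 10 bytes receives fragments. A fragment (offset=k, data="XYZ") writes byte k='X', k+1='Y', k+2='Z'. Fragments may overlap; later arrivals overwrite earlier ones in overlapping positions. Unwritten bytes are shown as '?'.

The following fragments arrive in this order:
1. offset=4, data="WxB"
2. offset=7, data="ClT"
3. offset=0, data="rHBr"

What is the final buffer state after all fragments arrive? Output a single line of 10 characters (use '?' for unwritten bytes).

Fragment 1: offset=4 data="WxB" -> buffer=????WxB???
Fragment 2: offset=7 data="ClT" -> buffer=????WxBClT
Fragment 3: offset=0 data="rHBr" -> buffer=rHBrWxBClT

Answer: rHBrWxBClT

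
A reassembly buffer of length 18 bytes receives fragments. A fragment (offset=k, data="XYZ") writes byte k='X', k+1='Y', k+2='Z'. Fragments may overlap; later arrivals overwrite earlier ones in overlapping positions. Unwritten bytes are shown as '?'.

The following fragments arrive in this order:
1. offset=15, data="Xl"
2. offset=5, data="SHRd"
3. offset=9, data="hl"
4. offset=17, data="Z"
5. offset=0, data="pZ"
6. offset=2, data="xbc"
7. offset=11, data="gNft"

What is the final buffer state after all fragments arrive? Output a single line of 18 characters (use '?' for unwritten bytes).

Fragment 1: offset=15 data="Xl" -> buffer=???????????????Xl?
Fragment 2: offset=5 data="SHRd" -> buffer=?????SHRd??????Xl?
Fragment 3: offset=9 data="hl" -> buffer=?????SHRdhl????Xl?
Fragment 4: offset=17 data="Z" -> buffer=?????SHRdhl????XlZ
Fragment 5: offset=0 data="pZ" -> buffer=pZ???SHRdhl????XlZ
Fragment 6: offset=2 data="xbc" -> buffer=pZxbcSHRdhl????XlZ
Fragment 7: offset=11 data="gNft" -> buffer=pZxbcSHRdhlgNftXlZ

Answer: pZxbcSHRdhlgNftXlZ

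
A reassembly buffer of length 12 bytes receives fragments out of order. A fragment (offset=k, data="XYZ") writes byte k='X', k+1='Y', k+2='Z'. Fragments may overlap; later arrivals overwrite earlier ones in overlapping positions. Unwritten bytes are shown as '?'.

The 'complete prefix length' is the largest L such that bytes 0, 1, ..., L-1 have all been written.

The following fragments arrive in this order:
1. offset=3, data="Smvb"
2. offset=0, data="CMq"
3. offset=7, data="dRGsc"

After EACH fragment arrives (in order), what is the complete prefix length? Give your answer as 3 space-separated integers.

Answer: 0 7 12

Derivation:
Fragment 1: offset=3 data="Smvb" -> buffer=???Smvb????? -> prefix_len=0
Fragment 2: offset=0 data="CMq" -> buffer=CMqSmvb????? -> prefix_len=7
Fragment 3: offset=7 data="dRGsc" -> buffer=CMqSmvbdRGsc -> prefix_len=12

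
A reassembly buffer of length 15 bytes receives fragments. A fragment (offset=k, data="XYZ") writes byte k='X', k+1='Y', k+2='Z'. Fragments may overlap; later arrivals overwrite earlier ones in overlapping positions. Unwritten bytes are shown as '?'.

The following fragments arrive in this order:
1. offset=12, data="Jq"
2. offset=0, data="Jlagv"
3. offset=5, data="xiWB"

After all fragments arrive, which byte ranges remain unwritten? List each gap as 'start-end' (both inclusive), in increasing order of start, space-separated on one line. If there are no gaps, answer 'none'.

Answer: 9-11 14-14

Derivation:
Fragment 1: offset=12 len=2
Fragment 2: offset=0 len=5
Fragment 3: offset=5 len=4
Gaps: 9-11 14-14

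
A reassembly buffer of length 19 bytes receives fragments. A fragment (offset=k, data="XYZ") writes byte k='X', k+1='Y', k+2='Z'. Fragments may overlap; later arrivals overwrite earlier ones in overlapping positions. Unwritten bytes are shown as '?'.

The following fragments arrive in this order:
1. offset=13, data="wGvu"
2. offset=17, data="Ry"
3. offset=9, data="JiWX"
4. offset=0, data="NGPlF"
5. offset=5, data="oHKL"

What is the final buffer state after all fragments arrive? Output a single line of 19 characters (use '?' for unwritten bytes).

Fragment 1: offset=13 data="wGvu" -> buffer=?????????????wGvu??
Fragment 2: offset=17 data="Ry" -> buffer=?????????????wGvuRy
Fragment 3: offset=9 data="JiWX" -> buffer=?????????JiWXwGvuRy
Fragment 4: offset=0 data="NGPlF" -> buffer=NGPlF????JiWXwGvuRy
Fragment 5: offset=5 data="oHKL" -> buffer=NGPlFoHKLJiWXwGvuRy

Answer: NGPlFoHKLJiWXwGvuRy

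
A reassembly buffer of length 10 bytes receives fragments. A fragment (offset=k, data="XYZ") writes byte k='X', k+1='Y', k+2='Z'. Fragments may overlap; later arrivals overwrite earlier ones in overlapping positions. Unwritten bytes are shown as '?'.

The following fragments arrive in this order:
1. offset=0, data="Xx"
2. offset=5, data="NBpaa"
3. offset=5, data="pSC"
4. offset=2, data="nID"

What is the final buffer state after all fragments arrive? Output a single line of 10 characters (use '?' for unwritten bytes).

Answer: XxnIDpSCaa

Derivation:
Fragment 1: offset=0 data="Xx" -> buffer=Xx????????
Fragment 2: offset=5 data="NBpaa" -> buffer=Xx???NBpaa
Fragment 3: offset=5 data="pSC" -> buffer=Xx???pSCaa
Fragment 4: offset=2 data="nID" -> buffer=XxnIDpSCaa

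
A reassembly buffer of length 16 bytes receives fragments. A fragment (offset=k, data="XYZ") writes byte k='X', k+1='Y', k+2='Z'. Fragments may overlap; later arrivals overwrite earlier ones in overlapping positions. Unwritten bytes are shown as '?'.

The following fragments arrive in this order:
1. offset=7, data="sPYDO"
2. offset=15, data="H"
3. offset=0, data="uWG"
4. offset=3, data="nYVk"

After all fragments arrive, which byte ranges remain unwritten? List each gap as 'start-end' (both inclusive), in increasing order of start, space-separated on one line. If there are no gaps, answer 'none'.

Fragment 1: offset=7 len=5
Fragment 2: offset=15 len=1
Fragment 3: offset=0 len=3
Fragment 4: offset=3 len=4
Gaps: 12-14

Answer: 12-14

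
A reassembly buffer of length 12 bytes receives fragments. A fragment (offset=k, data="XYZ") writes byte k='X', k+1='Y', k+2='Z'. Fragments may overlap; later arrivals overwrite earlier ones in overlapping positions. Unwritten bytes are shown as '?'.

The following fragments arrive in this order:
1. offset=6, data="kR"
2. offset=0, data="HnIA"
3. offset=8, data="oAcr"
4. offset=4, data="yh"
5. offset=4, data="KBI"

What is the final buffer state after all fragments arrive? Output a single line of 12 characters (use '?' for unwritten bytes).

Answer: HnIAKBIRoAcr

Derivation:
Fragment 1: offset=6 data="kR" -> buffer=??????kR????
Fragment 2: offset=0 data="HnIA" -> buffer=HnIA??kR????
Fragment 3: offset=8 data="oAcr" -> buffer=HnIA??kRoAcr
Fragment 4: offset=4 data="yh" -> buffer=HnIAyhkRoAcr
Fragment 5: offset=4 data="KBI" -> buffer=HnIAKBIRoAcr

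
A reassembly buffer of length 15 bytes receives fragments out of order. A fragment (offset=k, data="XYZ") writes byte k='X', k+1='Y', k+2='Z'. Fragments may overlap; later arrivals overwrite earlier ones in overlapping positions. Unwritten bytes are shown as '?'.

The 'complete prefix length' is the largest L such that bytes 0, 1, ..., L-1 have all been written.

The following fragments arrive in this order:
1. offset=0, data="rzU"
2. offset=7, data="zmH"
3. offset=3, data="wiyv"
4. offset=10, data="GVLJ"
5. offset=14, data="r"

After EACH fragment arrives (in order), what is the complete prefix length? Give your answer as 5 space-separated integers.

Fragment 1: offset=0 data="rzU" -> buffer=rzU???????????? -> prefix_len=3
Fragment 2: offset=7 data="zmH" -> buffer=rzU????zmH????? -> prefix_len=3
Fragment 3: offset=3 data="wiyv" -> buffer=rzUwiyvzmH????? -> prefix_len=10
Fragment 4: offset=10 data="GVLJ" -> buffer=rzUwiyvzmHGVLJ? -> prefix_len=14
Fragment 5: offset=14 data="r" -> buffer=rzUwiyvzmHGVLJr -> prefix_len=15

Answer: 3 3 10 14 15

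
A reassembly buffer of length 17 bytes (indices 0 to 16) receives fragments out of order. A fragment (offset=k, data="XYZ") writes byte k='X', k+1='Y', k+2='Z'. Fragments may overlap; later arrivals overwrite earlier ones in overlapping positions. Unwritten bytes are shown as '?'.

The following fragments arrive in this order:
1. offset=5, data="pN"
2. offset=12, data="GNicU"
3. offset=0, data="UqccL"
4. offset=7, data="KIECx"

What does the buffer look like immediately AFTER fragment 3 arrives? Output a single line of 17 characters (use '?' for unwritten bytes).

Answer: UqccLpN?????GNicU

Derivation:
Fragment 1: offset=5 data="pN" -> buffer=?????pN??????????
Fragment 2: offset=12 data="GNicU" -> buffer=?????pN?????GNicU
Fragment 3: offset=0 data="UqccL" -> buffer=UqccLpN?????GNicU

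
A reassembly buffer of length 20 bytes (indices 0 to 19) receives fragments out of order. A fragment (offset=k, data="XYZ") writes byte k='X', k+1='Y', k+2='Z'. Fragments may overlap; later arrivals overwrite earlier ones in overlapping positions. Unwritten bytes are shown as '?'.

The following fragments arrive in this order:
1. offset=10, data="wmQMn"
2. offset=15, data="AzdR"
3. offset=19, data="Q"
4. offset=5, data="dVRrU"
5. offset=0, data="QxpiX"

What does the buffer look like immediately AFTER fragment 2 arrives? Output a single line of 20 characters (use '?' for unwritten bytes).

Answer: ??????????wmQMnAzdR?

Derivation:
Fragment 1: offset=10 data="wmQMn" -> buffer=??????????wmQMn?????
Fragment 2: offset=15 data="AzdR" -> buffer=??????????wmQMnAzdR?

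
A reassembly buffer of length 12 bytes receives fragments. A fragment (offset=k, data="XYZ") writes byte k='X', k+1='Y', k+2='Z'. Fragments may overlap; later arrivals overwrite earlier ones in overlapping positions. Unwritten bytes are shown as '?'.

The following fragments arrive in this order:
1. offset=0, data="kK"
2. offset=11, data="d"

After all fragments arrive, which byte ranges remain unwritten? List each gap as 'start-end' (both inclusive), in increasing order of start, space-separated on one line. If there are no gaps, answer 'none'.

Answer: 2-10

Derivation:
Fragment 1: offset=0 len=2
Fragment 2: offset=11 len=1
Gaps: 2-10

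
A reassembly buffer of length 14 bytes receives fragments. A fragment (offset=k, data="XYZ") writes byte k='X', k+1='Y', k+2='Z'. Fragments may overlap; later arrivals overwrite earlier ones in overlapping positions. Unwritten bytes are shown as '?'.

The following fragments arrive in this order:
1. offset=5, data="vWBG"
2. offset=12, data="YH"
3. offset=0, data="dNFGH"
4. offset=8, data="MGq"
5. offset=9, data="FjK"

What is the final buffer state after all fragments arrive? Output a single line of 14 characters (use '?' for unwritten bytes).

Answer: dNFGHvWBMFjKYH

Derivation:
Fragment 1: offset=5 data="vWBG" -> buffer=?????vWBG?????
Fragment 2: offset=12 data="YH" -> buffer=?????vWBG???YH
Fragment 3: offset=0 data="dNFGH" -> buffer=dNFGHvWBG???YH
Fragment 4: offset=8 data="MGq" -> buffer=dNFGHvWBMGq?YH
Fragment 5: offset=9 data="FjK" -> buffer=dNFGHvWBMFjKYH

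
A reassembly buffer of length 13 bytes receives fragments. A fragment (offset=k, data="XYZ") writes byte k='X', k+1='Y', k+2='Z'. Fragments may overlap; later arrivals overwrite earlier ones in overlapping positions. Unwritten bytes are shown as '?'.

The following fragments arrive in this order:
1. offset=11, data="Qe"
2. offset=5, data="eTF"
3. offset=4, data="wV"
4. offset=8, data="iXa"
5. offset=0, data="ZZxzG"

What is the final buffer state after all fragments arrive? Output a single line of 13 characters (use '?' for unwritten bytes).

Answer: ZZxzGVTFiXaQe

Derivation:
Fragment 1: offset=11 data="Qe" -> buffer=???????????Qe
Fragment 2: offset=5 data="eTF" -> buffer=?????eTF???Qe
Fragment 3: offset=4 data="wV" -> buffer=????wVTF???Qe
Fragment 4: offset=8 data="iXa" -> buffer=????wVTFiXaQe
Fragment 5: offset=0 data="ZZxzG" -> buffer=ZZxzGVTFiXaQe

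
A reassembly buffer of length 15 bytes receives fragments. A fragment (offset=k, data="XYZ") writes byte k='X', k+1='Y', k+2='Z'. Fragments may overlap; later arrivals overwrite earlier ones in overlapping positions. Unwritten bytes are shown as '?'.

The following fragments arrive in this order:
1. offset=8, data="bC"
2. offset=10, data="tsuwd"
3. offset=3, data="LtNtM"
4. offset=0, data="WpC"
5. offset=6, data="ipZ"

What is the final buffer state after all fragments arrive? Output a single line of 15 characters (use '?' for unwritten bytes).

Fragment 1: offset=8 data="bC" -> buffer=????????bC?????
Fragment 2: offset=10 data="tsuwd" -> buffer=????????bCtsuwd
Fragment 3: offset=3 data="LtNtM" -> buffer=???LtNtMbCtsuwd
Fragment 4: offset=0 data="WpC" -> buffer=WpCLtNtMbCtsuwd
Fragment 5: offset=6 data="ipZ" -> buffer=WpCLtNipZCtsuwd

Answer: WpCLtNipZCtsuwd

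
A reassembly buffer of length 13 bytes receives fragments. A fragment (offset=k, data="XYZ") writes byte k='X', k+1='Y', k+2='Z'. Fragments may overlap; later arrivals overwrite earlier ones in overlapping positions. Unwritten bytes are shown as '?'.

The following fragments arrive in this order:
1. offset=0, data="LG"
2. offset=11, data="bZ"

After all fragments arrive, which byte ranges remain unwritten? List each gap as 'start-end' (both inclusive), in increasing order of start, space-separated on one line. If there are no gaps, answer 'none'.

Fragment 1: offset=0 len=2
Fragment 2: offset=11 len=2
Gaps: 2-10

Answer: 2-10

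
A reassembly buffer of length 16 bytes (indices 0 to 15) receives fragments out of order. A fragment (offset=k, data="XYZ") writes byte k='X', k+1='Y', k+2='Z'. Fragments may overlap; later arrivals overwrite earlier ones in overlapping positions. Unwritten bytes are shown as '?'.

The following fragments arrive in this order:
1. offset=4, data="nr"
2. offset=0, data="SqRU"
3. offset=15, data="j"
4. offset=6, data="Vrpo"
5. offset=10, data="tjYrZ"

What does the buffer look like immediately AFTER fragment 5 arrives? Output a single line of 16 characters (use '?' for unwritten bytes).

Answer: SqRUnrVrpotjYrZj

Derivation:
Fragment 1: offset=4 data="nr" -> buffer=????nr??????????
Fragment 2: offset=0 data="SqRU" -> buffer=SqRUnr??????????
Fragment 3: offset=15 data="j" -> buffer=SqRUnr?????????j
Fragment 4: offset=6 data="Vrpo" -> buffer=SqRUnrVrpo?????j
Fragment 5: offset=10 data="tjYrZ" -> buffer=SqRUnrVrpotjYrZj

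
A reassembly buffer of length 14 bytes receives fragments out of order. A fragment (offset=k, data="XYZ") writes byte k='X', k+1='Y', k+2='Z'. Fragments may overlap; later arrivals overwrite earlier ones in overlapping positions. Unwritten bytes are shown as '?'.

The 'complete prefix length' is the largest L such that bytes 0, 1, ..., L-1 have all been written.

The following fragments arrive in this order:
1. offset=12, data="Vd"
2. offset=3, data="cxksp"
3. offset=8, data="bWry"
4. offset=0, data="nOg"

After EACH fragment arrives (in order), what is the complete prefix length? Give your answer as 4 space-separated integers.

Answer: 0 0 0 14

Derivation:
Fragment 1: offset=12 data="Vd" -> buffer=????????????Vd -> prefix_len=0
Fragment 2: offset=3 data="cxksp" -> buffer=???cxksp????Vd -> prefix_len=0
Fragment 3: offset=8 data="bWry" -> buffer=???cxkspbWryVd -> prefix_len=0
Fragment 4: offset=0 data="nOg" -> buffer=nOgcxkspbWryVd -> prefix_len=14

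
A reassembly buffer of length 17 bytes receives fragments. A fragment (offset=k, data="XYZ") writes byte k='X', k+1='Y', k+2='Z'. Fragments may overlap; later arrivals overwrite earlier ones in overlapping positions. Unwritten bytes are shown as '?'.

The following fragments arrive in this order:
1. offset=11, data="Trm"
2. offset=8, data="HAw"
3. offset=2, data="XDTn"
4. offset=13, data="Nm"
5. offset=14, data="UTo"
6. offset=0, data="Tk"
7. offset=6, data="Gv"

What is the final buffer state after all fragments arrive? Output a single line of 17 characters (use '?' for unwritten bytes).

Fragment 1: offset=11 data="Trm" -> buffer=???????????Trm???
Fragment 2: offset=8 data="HAw" -> buffer=????????HAwTrm???
Fragment 3: offset=2 data="XDTn" -> buffer=??XDTn??HAwTrm???
Fragment 4: offset=13 data="Nm" -> buffer=??XDTn??HAwTrNm??
Fragment 5: offset=14 data="UTo" -> buffer=??XDTn??HAwTrNUTo
Fragment 6: offset=0 data="Tk" -> buffer=TkXDTn??HAwTrNUTo
Fragment 7: offset=6 data="Gv" -> buffer=TkXDTnGvHAwTrNUTo

Answer: TkXDTnGvHAwTrNUTo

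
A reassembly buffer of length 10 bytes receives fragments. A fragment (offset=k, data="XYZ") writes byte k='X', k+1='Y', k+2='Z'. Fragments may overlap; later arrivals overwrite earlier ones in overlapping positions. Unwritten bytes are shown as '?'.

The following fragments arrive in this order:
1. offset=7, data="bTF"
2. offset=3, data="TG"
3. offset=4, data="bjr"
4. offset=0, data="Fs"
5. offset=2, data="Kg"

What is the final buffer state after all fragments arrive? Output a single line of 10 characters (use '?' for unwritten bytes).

Answer: FsKgbjrbTF

Derivation:
Fragment 1: offset=7 data="bTF" -> buffer=???????bTF
Fragment 2: offset=3 data="TG" -> buffer=???TG??bTF
Fragment 3: offset=4 data="bjr" -> buffer=???TbjrbTF
Fragment 4: offset=0 data="Fs" -> buffer=Fs?TbjrbTF
Fragment 5: offset=2 data="Kg" -> buffer=FsKgbjrbTF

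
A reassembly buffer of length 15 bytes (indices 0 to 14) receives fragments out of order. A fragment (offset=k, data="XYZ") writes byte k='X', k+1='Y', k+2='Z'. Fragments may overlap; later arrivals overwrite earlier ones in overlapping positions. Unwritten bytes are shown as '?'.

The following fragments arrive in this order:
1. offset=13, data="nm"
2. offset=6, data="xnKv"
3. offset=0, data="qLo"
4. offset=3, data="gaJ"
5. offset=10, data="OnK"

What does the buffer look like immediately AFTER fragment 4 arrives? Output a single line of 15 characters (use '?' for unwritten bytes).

Fragment 1: offset=13 data="nm" -> buffer=?????????????nm
Fragment 2: offset=6 data="xnKv" -> buffer=??????xnKv???nm
Fragment 3: offset=0 data="qLo" -> buffer=qLo???xnKv???nm
Fragment 4: offset=3 data="gaJ" -> buffer=qLogaJxnKv???nm

Answer: qLogaJxnKv???nm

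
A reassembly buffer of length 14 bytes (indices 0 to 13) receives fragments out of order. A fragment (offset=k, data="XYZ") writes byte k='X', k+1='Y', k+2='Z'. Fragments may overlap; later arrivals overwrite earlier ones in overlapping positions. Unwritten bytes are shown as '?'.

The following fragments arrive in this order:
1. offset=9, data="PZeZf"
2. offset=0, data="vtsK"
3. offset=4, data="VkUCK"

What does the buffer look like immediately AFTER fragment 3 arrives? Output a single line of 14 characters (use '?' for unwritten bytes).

Answer: vtsKVkUCKPZeZf

Derivation:
Fragment 1: offset=9 data="PZeZf" -> buffer=?????????PZeZf
Fragment 2: offset=0 data="vtsK" -> buffer=vtsK?????PZeZf
Fragment 3: offset=4 data="VkUCK" -> buffer=vtsKVkUCKPZeZf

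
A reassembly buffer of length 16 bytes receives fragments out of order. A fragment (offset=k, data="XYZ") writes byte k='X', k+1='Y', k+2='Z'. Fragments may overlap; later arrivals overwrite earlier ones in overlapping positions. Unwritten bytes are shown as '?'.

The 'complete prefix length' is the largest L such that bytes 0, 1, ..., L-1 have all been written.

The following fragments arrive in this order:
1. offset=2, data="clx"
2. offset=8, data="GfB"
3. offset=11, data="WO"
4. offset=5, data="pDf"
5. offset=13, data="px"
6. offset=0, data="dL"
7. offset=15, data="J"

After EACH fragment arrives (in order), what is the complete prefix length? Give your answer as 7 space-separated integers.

Fragment 1: offset=2 data="clx" -> buffer=??clx??????????? -> prefix_len=0
Fragment 2: offset=8 data="GfB" -> buffer=??clx???GfB????? -> prefix_len=0
Fragment 3: offset=11 data="WO" -> buffer=??clx???GfBWO??? -> prefix_len=0
Fragment 4: offset=5 data="pDf" -> buffer=??clxpDfGfBWO??? -> prefix_len=0
Fragment 5: offset=13 data="px" -> buffer=??clxpDfGfBWOpx? -> prefix_len=0
Fragment 6: offset=0 data="dL" -> buffer=dLclxpDfGfBWOpx? -> prefix_len=15
Fragment 7: offset=15 data="J" -> buffer=dLclxpDfGfBWOpxJ -> prefix_len=16

Answer: 0 0 0 0 0 15 16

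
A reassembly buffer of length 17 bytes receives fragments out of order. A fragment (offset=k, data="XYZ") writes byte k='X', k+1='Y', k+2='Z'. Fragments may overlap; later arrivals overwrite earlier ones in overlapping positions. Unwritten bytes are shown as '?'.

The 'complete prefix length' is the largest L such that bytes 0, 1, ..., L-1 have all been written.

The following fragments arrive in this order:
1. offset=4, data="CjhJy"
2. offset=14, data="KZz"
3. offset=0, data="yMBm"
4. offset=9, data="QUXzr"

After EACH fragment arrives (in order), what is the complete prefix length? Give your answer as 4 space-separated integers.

Fragment 1: offset=4 data="CjhJy" -> buffer=????CjhJy???????? -> prefix_len=0
Fragment 2: offset=14 data="KZz" -> buffer=????CjhJy?????KZz -> prefix_len=0
Fragment 3: offset=0 data="yMBm" -> buffer=yMBmCjhJy?????KZz -> prefix_len=9
Fragment 4: offset=9 data="QUXzr" -> buffer=yMBmCjhJyQUXzrKZz -> prefix_len=17

Answer: 0 0 9 17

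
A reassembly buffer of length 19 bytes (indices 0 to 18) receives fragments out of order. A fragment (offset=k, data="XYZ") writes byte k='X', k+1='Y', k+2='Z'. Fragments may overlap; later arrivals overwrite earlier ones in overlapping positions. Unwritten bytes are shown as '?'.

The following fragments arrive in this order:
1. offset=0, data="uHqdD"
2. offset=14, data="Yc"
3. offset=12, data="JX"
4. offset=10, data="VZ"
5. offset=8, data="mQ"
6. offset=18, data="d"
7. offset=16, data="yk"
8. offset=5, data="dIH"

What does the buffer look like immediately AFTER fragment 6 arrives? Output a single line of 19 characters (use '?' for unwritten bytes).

Answer: uHqdD???mQVZJXYc??d

Derivation:
Fragment 1: offset=0 data="uHqdD" -> buffer=uHqdD??????????????
Fragment 2: offset=14 data="Yc" -> buffer=uHqdD?????????Yc???
Fragment 3: offset=12 data="JX" -> buffer=uHqdD???????JXYc???
Fragment 4: offset=10 data="VZ" -> buffer=uHqdD?????VZJXYc???
Fragment 5: offset=8 data="mQ" -> buffer=uHqdD???mQVZJXYc???
Fragment 6: offset=18 data="d" -> buffer=uHqdD???mQVZJXYc??d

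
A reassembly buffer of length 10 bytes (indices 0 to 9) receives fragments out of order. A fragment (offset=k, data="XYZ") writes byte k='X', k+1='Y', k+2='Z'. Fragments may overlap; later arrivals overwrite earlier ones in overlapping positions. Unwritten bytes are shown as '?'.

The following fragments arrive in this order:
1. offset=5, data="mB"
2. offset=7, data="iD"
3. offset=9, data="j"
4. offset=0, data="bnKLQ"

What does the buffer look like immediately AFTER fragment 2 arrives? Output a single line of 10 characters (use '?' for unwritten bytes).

Answer: ?????mBiD?

Derivation:
Fragment 1: offset=5 data="mB" -> buffer=?????mB???
Fragment 2: offset=7 data="iD" -> buffer=?????mBiD?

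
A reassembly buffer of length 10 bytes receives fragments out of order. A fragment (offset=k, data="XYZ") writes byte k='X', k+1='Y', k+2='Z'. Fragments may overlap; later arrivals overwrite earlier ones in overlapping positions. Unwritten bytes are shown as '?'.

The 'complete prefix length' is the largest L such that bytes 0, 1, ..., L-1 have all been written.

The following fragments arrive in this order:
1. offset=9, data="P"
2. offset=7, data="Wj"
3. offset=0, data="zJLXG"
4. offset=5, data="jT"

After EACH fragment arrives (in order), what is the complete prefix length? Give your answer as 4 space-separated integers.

Fragment 1: offset=9 data="P" -> buffer=?????????P -> prefix_len=0
Fragment 2: offset=7 data="Wj" -> buffer=???????WjP -> prefix_len=0
Fragment 3: offset=0 data="zJLXG" -> buffer=zJLXG??WjP -> prefix_len=5
Fragment 4: offset=5 data="jT" -> buffer=zJLXGjTWjP -> prefix_len=10

Answer: 0 0 5 10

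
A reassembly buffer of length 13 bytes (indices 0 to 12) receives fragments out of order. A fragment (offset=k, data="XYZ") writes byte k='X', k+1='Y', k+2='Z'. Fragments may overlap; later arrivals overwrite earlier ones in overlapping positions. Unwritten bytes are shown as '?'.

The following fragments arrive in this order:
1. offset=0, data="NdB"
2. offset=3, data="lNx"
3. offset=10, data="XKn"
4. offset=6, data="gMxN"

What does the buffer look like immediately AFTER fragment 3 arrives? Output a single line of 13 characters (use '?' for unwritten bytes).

Answer: NdBlNx????XKn

Derivation:
Fragment 1: offset=0 data="NdB" -> buffer=NdB??????????
Fragment 2: offset=3 data="lNx" -> buffer=NdBlNx???????
Fragment 3: offset=10 data="XKn" -> buffer=NdBlNx????XKn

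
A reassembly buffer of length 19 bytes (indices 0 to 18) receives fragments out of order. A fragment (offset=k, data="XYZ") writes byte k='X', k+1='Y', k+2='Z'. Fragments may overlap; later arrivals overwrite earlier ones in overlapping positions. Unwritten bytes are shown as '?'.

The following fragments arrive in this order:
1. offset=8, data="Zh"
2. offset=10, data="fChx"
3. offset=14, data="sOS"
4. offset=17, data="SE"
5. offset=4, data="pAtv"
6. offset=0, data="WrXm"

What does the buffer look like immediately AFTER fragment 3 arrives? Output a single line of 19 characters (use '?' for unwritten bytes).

Fragment 1: offset=8 data="Zh" -> buffer=????????Zh?????????
Fragment 2: offset=10 data="fChx" -> buffer=????????ZhfChx?????
Fragment 3: offset=14 data="sOS" -> buffer=????????ZhfChxsOS??

Answer: ????????ZhfChxsOS??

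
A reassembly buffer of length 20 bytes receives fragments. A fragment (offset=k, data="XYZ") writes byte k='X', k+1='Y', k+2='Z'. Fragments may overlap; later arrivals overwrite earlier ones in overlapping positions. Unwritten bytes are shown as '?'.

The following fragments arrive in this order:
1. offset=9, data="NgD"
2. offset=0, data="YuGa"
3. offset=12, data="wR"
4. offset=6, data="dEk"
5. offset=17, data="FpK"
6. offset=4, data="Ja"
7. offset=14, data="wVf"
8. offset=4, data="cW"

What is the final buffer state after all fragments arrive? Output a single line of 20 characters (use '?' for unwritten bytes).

Fragment 1: offset=9 data="NgD" -> buffer=?????????NgD????????
Fragment 2: offset=0 data="YuGa" -> buffer=YuGa?????NgD????????
Fragment 3: offset=12 data="wR" -> buffer=YuGa?????NgDwR??????
Fragment 4: offset=6 data="dEk" -> buffer=YuGa??dEkNgDwR??????
Fragment 5: offset=17 data="FpK" -> buffer=YuGa??dEkNgDwR???FpK
Fragment 6: offset=4 data="Ja" -> buffer=YuGaJadEkNgDwR???FpK
Fragment 7: offset=14 data="wVf" -> buffer=YuGaJadEkNgDwRwVfFpK
Fragment 8: offset=4 data="cW" -> buffer=YuGacWdEkNgDwRwVfFpK

Answer: YuGacWdEkNgDwRwVfFpK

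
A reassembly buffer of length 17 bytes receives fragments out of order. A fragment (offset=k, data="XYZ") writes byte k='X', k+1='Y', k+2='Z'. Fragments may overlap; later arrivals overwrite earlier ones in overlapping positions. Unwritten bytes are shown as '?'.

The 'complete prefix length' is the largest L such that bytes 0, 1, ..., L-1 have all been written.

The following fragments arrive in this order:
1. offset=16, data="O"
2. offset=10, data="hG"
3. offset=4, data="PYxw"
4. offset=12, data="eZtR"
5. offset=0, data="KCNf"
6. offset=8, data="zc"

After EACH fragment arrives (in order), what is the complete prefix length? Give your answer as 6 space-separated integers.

Answer: 0 0 0 0 8 17

Derivation:
Fragment 1: offset=16 data="O" -> buffer=????????????????O -> prefix_len=0
Fragment 2: offset=10 data="hG" -> buffer=??????????hG????O -> prefix_len=0
Fragment 3: offset=4 data="PYxw" -> buffer=????PYxw??hG????O -> prefix_len=0
Fragment 4: offset=12 data="eZtR" -> buffer=????PYxw??hGeZtRO -> prefix_len=0
Fragment 5: offset=0 data="KCNf" -> buffer=KCNfPYxw??hGeZtRO -> prefix_len=8
Fragment 6: offset=8 data="zc" -> buffer=KCNfPYxwzchGeZtRO -> prefix_len=17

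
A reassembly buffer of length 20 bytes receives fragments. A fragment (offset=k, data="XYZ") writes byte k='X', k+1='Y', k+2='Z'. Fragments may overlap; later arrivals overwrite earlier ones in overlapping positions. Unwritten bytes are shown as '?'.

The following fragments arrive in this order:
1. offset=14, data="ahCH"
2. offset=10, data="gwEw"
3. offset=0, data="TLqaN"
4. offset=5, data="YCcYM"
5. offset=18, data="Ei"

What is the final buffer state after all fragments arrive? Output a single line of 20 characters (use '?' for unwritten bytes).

Fragment 1: offset=14 data="ahCH" -> buffer=??????????????ahCH??
Fragment 2: offset=10 data="gwEw" -> buffer=??????????gwEwahCH??
Fragment 3: offset=0 data="TLqaN" -> buffer=TLqaN?????gwEwahCH??
Fragment 4: offset=5 data="YCcYM" -> buffer=TLqaNYCcYMgwEwahCH??
Fragment 5: offset=18 data="Ei" -> buffer=TLqaNYCcYMgwEwahCHEi

Answer: TLqaNYCcYMgwEwahCHEi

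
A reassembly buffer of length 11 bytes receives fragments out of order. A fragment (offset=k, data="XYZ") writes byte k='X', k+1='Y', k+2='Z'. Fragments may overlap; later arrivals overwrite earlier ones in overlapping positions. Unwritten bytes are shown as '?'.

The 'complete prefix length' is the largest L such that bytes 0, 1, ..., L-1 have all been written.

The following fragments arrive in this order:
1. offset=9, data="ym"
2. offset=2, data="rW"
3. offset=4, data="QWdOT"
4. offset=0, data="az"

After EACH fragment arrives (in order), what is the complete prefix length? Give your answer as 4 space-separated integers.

Answer: 0 0 0 11

Derivation:
Fragment 1: offset=9 data="ym" -> buffer=?????????ym -> prefix_len=0
Fragment 2: offset=2 data="rW" -> buffer=??rW?????ym -> prefix_len=0
Fragment 3: offset=4 data="QWdOT" -> buffer=??rWQWdOTym -> prefix_len=0
Fragment 4: offset=0 data="az" -> buffer=azrWQWdOTym -> prefix_len=11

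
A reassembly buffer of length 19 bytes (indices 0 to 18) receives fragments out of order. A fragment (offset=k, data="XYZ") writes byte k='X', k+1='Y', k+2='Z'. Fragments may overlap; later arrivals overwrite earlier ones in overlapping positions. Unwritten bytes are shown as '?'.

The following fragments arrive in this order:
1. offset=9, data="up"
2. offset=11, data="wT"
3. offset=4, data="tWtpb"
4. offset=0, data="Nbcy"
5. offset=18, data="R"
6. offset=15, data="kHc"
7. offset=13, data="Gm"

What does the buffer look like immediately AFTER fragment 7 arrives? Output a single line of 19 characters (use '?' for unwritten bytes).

Fragment 1: offset=9 data="up" -> buffer=?????????up????????
Fragment 2: offset=11 data="wT" -> buffer=?????????upwT??????
Fragment 3: offset=4 data="tWtpb" -> buffer=????tWtpbupwT??????
Fragment 4: offset=0 data="Nbcy" -> buffer=NbcytWtpbupwT??????
Fragment 5: offset=18 data="R" -> buffer=NbcytWtpbupwT?????R
Fragment 6: offset=15 data="kHc" -> buffer=NbcytWtpbupwT??kHcR
Fragment 7: offset=13 data="Gm" -> buffer=NbcytWtpbupwTGmkHcR

Answer: NbcytWtpbupwTGmkHcR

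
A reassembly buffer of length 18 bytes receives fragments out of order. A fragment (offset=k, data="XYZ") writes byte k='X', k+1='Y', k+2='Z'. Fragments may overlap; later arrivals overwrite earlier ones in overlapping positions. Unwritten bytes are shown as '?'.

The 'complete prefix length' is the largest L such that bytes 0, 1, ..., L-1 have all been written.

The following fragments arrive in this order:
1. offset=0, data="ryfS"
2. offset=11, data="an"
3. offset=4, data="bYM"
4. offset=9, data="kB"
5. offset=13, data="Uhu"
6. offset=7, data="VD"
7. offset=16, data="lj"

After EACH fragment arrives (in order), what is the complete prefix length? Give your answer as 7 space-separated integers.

Fragment 1: offset=0 data="ryfS" -> buffer=ryfS?????????????? -> prefix_len=4
Fragment 2: offset=11 data="an" -> buffer=ryfS???????an????? -> prefix_len=4
Fragment 3: offset=4 data="bYM" -> buffer=ryfSbYM????an????? -> prefix_len=7
Fragment 4: offset=9 data="kB" -> buffer=ryfSbYM??kBan????? -> prefix_len=7
Fragment 5: offset=13 data="Uhu" -> buffer=ryfSbYM??kBanUhu?? -> prefix_len=7
Fragment 6: offset=7 data="VD" -> buffer=ryfSbYMVDkBanUhu?? -> prefix_len=16
Fragment 7: offset=16 data="lj" -> buffer=ryfSbYMVDkBanUhulj -> prefix_len=18

Answer: 4 4 7 7 7 16 18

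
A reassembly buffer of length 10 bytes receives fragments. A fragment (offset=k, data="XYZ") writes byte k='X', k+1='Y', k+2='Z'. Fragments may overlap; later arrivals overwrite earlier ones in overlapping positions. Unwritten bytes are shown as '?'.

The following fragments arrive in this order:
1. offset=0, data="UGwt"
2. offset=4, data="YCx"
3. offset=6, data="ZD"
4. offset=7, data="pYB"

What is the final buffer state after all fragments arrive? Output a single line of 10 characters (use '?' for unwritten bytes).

Fragment 1: offset=0 data="UGwt" -> buffer=UGwt??????
Fragment 2: offset=4 data="YCx" -> buffer=UGwtYCx???
Fragment 3: offset=6 data="ZD" -> buffer=UGwtYCZD??
Fragment 4: offset=7 data="pYB" -> buffer=UGwtYCZpYB

Answer: UGwtYCZpYB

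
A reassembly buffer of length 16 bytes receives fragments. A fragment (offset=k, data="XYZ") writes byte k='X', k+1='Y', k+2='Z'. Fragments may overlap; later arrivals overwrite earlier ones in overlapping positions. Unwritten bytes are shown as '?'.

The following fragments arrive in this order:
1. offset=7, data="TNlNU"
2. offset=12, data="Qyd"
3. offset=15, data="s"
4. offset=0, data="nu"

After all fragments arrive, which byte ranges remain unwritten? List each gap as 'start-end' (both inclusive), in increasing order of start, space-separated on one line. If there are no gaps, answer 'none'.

Fragment 1: offset=7 len=5
Fragment 2: offset=12 len=3
Fragment 3: offset=15 len=1
Fragment 4: offset=0 len=2
Gaps: 2-6

Answer: 2-6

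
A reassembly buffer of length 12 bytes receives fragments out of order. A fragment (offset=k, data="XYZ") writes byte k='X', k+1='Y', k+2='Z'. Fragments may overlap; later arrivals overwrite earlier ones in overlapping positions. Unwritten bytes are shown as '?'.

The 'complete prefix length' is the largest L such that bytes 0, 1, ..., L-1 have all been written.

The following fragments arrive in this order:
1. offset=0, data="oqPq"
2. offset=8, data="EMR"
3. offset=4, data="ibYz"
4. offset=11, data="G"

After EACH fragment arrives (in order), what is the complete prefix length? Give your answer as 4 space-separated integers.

Answer: 4 4 11 12

Derivation:
Fragment 1: offset=0 data="oqPq" -> buffer=oqPq???????? -> prefix_len=4
Fragment 2: offset=8 data="EMR" -> buffer=oqPq????EMR? -> prefix_len=4
Fragment 3: offset=4 data="ibYz" -> buffer=oqPqibYzEMR? -> prefix_len=11
Fragment 4: offset=11 data="G" -> buffer=oqPqibYzEMRG -> prefix_len=12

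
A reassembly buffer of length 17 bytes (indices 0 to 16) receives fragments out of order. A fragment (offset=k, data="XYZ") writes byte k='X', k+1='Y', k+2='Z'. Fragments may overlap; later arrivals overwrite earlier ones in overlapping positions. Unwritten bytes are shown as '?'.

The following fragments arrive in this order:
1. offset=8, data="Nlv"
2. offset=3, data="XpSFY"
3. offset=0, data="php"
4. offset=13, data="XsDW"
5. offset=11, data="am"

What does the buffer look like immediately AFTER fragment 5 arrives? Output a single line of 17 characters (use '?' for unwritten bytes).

Answer: phpXpSFYNlvamXsDW

Derivation:
Fragment 1: offset=8 data="Nlv" -> buffer=????????Nlv??????
Fragment 2: offset=3 data="XpSFY" -> buffer=???XpSFYNlv??????
Fragment 3: offset=0 data="php" -> buffer=phpXpSFYNlv??????
Fragment 4: offset=13 data="XsDW" -> buffer=phpXpSFYNlv??XsDW
Fragment 5: offset=11 data="am" -> buffer=phpXpSFYNlvamXsDW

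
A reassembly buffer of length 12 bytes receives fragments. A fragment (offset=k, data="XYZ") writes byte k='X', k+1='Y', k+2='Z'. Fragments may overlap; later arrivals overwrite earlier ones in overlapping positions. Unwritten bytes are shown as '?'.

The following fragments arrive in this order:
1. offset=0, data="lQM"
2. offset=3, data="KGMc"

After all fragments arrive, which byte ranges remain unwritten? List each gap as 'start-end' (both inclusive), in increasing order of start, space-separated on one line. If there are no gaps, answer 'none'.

Fragment 1: offset=0 len=3
Fragment 2: offset=3 len=4
Gaps: 7-11

Answer: 7-11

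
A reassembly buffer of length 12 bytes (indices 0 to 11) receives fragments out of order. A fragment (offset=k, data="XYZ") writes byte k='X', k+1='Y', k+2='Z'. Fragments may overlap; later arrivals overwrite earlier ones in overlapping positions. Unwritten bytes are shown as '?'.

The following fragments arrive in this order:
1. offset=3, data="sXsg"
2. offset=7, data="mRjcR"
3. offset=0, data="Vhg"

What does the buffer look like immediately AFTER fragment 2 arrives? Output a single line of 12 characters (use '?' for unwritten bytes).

Answer: ???sXsgmRjcR

Derivation:
Fragment 1: offset=3 data="sXsg" -> buffer=???sXsg?????
Fragment 2: offset=7 data="mRjcR" -> buffer=???sXsgmRjcR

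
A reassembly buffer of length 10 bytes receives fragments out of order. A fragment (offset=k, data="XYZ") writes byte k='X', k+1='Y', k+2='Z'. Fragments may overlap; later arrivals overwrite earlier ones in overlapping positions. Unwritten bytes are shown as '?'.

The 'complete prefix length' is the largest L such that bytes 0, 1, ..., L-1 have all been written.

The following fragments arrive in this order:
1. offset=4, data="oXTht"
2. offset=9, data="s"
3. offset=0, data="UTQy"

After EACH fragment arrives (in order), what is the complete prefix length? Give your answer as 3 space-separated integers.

Fragment 1: offset=4 data="oXTht" -> buffer=????oXTht? -> prefix_len=0
Fragment 2: offset=9 data="s" -> buffer=????oXThts -> prefix_len=0
Fragment 3: offset=0 data="UTQy" -> buffer=UTQyoXThts -> prefix_len=10

Answer: 0 0 10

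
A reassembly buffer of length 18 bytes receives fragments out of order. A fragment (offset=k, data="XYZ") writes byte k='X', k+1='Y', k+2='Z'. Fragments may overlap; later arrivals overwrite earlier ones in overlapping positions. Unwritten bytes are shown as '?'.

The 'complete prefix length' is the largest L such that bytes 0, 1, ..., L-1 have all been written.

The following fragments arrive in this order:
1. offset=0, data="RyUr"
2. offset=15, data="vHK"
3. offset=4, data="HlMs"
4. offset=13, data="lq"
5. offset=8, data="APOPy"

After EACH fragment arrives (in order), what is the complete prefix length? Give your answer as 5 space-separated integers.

Answer: 4 4 8 8 18

Derivation:
Fragment 1: offset=0 data="RyUr" -> buffer=RyUr?????????????? -> prefix_len=4
Fragment 2: offset=15 data="vHK" -> buffer=RyUr???????????vHK -> prefix_len=4
Fragment 3: offset=4 data="HlMs" -> buffer=RyUrHlMs???????vHK -> prefix_len=8
Fragment 4: offset=13 data="lq" -> buffer=RyUrHlMs?????lqvHK -> prefix_len=8
Fragment 5: offset=8 data="APOPy" -> buffer=RyUrHlMsAPOPylqvHK -> prefix_len=18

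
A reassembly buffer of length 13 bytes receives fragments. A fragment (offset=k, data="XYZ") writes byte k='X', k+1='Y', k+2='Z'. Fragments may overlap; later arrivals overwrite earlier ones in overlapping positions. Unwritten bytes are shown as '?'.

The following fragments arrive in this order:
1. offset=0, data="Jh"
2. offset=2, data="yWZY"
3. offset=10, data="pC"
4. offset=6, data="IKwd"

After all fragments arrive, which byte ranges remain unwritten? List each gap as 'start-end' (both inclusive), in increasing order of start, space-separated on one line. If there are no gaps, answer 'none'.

Fragment 1: offset=0 len=2
Fragment 2: offset=2 len=4
Fragment 3: offset=10 len=2
Fragment 4: offset=6 len=4
Gaps: 12-12

Answer: 12-12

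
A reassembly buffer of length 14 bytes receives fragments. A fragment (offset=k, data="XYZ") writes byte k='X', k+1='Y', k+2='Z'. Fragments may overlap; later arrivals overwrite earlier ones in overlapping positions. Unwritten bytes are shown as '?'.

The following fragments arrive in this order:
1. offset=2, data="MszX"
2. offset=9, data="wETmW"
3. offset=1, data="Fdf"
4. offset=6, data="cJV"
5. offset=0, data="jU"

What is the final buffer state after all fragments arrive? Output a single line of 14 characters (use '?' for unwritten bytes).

Fragment 1: offset=2 data="MszX" -> buffer=??MszX????????
Fragment 2: offset=9 data="wETmW" -> buffer=??MszX???wETmW
Fragment 3: offset=1 data="Fdf" -> buffer=?FdfzX???wETmW
Fragment 4: offset=6 data="cJV" -> buffer=?FdfzXcJVwETmW
Fragment 5: offset=0 data="jU" -> buffer=jUdfzXcJVwETmW

Answer: jUdfzXcJVwETmW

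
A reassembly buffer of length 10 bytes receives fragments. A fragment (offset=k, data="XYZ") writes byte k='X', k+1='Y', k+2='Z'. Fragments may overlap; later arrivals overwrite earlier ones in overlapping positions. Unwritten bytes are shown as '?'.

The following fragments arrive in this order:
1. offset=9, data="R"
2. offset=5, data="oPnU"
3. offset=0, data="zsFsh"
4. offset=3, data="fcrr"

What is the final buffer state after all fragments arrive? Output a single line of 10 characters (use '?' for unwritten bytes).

Answer: zsFfcrrnUR

Derivation:
Fragment 1: offset=9 data="R" -> buffer=?????????R
Fragment 2: offset=5 data="oPnU" -> buffer=?????oPnUR
Fragment 3: offset=0 data="zsFsh" -> buffer=zsFshoPnUR
Fragment 4: offset=3 data="fcrr" -> buffer=zsFfcrrnUR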